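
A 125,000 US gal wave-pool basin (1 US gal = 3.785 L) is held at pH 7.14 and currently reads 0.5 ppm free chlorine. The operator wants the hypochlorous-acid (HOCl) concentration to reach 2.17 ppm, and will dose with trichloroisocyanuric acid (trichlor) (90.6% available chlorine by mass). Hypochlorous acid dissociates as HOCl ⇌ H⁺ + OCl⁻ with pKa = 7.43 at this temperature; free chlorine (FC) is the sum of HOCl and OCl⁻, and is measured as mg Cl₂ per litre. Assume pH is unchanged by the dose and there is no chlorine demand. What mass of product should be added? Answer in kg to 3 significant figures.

Volume: 125,000 US gal × 3.785 L/gal = 473,125 L.
[OCl⁻]/[HOCl] = 10^(pH − pKa) = 10^(7.14 − 7.43) = 0.5129; fraction as HOCl = 1/(1 + 0.5129) = 0.661.
Free chlorine required for 2.17 ppm HOCl: 2.17 / 0.661 = 3.283 ppm.
FC to add: 3.283 − 0.5 = 2.783 mg/L as Cl₂.
Cl₂ equivalent: 2.783 mg/L × 473,125 L = 1317 g.
Product at 90.6% available Cl: 1317 / 0.906 = 1453 g.

1.45 kg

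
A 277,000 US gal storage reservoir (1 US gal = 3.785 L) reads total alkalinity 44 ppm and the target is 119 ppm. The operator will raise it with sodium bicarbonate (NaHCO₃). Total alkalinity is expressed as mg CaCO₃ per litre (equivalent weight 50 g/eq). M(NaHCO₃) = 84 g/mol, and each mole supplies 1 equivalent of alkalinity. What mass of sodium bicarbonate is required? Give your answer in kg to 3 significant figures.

Volume: 277,000 US gal × 3.785 L/gal = 1,048,445 L.
Alkalinity to add: (119 − 44) = 75 mg/L as CaCO₃ × 1,048,445 L = 78,630 g as CaCO₃.
Equivalents: 78,630 g ÷ 50 g/eq = 1573 eq.
NaHCO₃ supplies 1 eq per mole → 1573 mol.
Mass: 1573 mol × 84 g/mol = 132,100 g.

132 kg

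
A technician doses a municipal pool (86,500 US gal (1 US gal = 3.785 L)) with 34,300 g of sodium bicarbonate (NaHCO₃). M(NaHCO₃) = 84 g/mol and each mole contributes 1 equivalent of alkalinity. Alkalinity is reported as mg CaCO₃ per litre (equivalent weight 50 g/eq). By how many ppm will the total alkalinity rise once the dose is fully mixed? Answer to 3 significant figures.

62.4 ppm

Volume: 86,500 US gal × 3.785 L/gal = 327,402 L.
Moles of NaHCO₃: 34,300 g ÷ 84 g/mol = 408.3 mol → 408.3 eq of alkalinity.
As CaCO₃: 408.3 eq × 50 g/eq = 20,420 g.
Rise: 20,420 g / 327,402 L × 1000 = 62.36 mg/L.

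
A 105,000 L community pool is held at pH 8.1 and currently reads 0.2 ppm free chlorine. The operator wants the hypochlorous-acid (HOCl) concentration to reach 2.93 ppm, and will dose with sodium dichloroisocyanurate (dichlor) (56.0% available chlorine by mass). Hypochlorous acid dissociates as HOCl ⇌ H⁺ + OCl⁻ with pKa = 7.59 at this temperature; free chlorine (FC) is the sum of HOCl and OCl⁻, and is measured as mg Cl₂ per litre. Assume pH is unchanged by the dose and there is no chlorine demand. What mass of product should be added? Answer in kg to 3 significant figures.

2.29 kg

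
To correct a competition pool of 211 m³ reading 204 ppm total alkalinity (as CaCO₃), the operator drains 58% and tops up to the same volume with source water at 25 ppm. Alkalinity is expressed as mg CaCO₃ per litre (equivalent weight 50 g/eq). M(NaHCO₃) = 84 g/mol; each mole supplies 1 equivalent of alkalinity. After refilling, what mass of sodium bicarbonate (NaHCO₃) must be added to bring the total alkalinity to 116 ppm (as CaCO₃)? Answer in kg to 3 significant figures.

Volume: 211 m³ = 211,000 L.
After draining 58% and refilling: 204 × 0.42 + 25 × 0.58 = 100.18 ppm.
Deficit to target: 116 − 100.18 = 15.82 mg/L.
As CaCO₃: 15.82 mg/L × 211,000 L = 3338 g; ÷ 50 g/eq ÷ 1 = 66.76 mol NaHCO₃.
Mass: 66.76 × 84 = 5608 g.

5.61 kg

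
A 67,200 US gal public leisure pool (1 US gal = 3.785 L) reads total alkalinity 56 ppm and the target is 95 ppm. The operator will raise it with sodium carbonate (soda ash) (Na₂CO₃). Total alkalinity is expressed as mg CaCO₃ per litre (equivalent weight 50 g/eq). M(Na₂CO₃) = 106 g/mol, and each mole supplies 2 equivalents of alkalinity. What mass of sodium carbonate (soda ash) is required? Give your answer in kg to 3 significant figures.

Volume: 67,200 US gal × 3.785 L/gal = 254,352 L.
Alkalinity to add: (95 − 56) = 39 mg/L as CaCO₃ × 254,352 L = 9920 g as CaCO₃.
Equivalents: 9920 g ÷ 50 g/eq = 198.4 eq.
Each mole of Na₂CO₃ supplies 2 eq, so 198.4 / 2 = 99.2 mol.
Mass: 99.2 mol × 106 g/mol = 10,510 g.

10.5 kg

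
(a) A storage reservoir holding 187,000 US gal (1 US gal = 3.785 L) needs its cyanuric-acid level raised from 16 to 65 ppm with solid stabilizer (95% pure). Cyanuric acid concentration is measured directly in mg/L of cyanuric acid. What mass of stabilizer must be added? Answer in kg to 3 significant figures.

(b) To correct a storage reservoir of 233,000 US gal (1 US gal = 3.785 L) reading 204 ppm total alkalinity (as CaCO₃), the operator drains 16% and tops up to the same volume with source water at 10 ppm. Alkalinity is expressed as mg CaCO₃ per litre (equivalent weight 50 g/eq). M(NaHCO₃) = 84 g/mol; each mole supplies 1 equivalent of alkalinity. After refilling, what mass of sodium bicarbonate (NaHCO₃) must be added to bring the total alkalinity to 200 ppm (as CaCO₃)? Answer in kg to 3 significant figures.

(a) Volume: 187,000 US gal × 3.785 L/gal = 707,795 L.
(a) CYA to add: (65 − 16) = 49 mg/L × 707,795 L = 34,680 g cyanuric acid.
(a) At 95% purity: 34,680 / 0.95 = 36,510 g product.

(b) Volume: 233,000 US gal × 3.785 L/gal = 881,905 L.
(b) After draining 16% and refilling: 204 × 0.84 + 10 × 0.16 = 172.96 ppm.
(b) Deficit to target: 200 − 172.96 = 27.04 mg/L.
(b) As CaCO₃: 27.04 mg/L × 881,905 L = 23,850 g; ÷ 50 g/eq ÷ 1 = 476.9 mol NaHCO₃.
(b) Mass: 476.9 × 84 = 40,060 g.

(a) 36.5 kg; (b) 40.1 kg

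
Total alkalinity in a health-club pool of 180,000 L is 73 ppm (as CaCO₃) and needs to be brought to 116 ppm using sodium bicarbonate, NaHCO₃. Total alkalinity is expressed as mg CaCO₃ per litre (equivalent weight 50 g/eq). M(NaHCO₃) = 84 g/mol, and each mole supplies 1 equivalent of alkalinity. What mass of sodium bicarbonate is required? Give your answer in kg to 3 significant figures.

13.0 kg

Alkalinity to add: (116 − 73) = 43 mg/L as CaCO₃ × 180,000 L = 7740 g as CaCO₃.
Equivalents: 7740 g ÷ 50 g/eq = 154.8 eq.
NaHCO₃ supplies 1 eq per mole → 154.8 mol.
Mass: 154.8 mol × 84 g/mol = 13,000 g.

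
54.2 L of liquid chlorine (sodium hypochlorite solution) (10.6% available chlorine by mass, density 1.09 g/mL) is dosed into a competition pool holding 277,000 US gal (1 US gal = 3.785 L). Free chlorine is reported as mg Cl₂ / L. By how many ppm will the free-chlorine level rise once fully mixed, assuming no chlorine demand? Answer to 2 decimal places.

5.97 ppm

Volume: 277,000 US gal × 3.785 L/gal = 1,048,445 L.
Mass of solution: 54.2 L × 1000 mL/L × 1.09 g/mL = 59,080 g.
Available chlorine delivered: 59,080 g × 0.106 = 6262 g as Cl₂.
Concentration rise: 6262 g / 1,048,445 L = 5.973 mg/L = 5.97 ppm.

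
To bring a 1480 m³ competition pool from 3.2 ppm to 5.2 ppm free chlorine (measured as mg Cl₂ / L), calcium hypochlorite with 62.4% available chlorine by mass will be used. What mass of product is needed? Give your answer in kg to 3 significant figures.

4.74 kg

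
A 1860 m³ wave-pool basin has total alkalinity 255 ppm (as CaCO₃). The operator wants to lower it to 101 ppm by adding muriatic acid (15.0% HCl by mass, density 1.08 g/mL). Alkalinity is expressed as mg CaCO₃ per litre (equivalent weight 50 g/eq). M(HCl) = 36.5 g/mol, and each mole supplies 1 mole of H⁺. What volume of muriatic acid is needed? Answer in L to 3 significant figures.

Volume: 1860 m³ = 1,860,000 L.
Alkalinity to neutralize: (255 − 101) = 154 mg/L as CaCO₃ × 1,860,000 L = 286,400 g as CaCO₃.
Equivalents of H⁺ required: 286,400 ÷ 50 g/eq = 5729 eq = 5729 mol HCl.
Mass of HCl: 5729 × 36.5 = 209,100 g.
Mass of 15.0% solution: 209,100 / 0.15 = 1,394,000 g.
Volume: 1,394,000 g ÷ 1.08 g/mL = 1,291,000 mL.

1,290 L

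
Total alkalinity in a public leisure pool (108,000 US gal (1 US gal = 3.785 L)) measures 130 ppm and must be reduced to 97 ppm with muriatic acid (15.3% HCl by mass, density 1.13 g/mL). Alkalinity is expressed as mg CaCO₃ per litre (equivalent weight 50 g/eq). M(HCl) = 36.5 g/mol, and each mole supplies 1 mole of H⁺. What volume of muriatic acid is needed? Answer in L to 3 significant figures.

57.0 L

Volume: 108,000 US gal × 3.785 L/gal = 408,780 L.
Alkalinity to neutralize: (130 − 97) = 33 mg/L as CaCO₃ × 408,780 L = 13,490 g as CaCO₃.
Equivalents of H⁺ required: 13,490 ÷ 50 g/eq = 269.8 eq = 269.8 mol HCl.
Mass of HCl: 269.8 × 36.5 = 9848 g.
Mass of 15.3% solution: 9848 / 0.153 = 64,360 g.
Volume: 64,360 g ÷ 1.13 g/mL = 56,960 mL.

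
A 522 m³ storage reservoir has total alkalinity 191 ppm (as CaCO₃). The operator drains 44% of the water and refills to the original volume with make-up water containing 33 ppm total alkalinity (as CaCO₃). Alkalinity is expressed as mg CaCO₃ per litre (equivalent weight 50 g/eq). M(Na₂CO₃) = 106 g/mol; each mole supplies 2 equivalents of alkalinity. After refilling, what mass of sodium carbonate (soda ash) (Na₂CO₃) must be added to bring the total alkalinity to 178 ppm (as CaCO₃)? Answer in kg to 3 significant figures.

Volume: 522 m³ = 522,000 L.
After draining 44% and refilling: 191 × 0.56 + 33 × 0.44 = 121.48 ppm.
Deficit to target: 178 − 121.48 = 56.52 mg/L.
As CaCO₃: 56.52 mg/L × 522,000 L = 29,500 g; ÷ 50 g/eq ÷ 2 = 295 mol Na₂CO₃.
Mass: 295 × 106 = 31,270 g.

31.3 kg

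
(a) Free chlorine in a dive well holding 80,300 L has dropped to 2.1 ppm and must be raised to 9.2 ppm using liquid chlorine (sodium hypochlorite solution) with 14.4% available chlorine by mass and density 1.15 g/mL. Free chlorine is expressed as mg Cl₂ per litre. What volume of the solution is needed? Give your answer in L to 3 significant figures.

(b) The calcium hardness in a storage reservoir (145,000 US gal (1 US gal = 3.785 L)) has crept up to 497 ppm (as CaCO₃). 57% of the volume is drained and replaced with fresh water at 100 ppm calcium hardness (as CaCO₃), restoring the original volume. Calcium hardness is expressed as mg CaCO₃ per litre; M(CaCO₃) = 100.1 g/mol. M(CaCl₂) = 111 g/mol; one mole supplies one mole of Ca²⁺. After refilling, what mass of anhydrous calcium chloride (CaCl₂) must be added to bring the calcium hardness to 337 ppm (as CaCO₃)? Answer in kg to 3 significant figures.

(a) 3.44 L; (b) 40.3 kg

(a) Chlorine deficit: 9.2 − 2.1 = 7.1 ppm = 7.1 mg/L as Cl₂.
(a) Cl₂ equivalent needed: 7.1 mg/L × 80,300 L = 570,100 mg = 570.1 g.
(a) Product at 14.4% available chlorine: 570.1 / 0.144 = 3959 g.
(a) Volume at density 1.15 g/mL: 3959 g ÷ 1.15 g/mL = 3443 mL.

(b) Volume: 145,000 US gal × 3.785 L/gal = 548,825 L.
(b) After draining 57% and refilling: 497 × 0.43 + 100 × 0.57 = 270.71 ppm.
(b) Deficit to target: 337 − 270.71 = 66.29 mg/L.
(b) As CaCO₃: 66.29 mg/L × 548,825 L = 36,380 g; ÷ 100.1 = 363.5 mol Ca²⁺.
(b) Mass: 363.5 × 111 = 40,340 g.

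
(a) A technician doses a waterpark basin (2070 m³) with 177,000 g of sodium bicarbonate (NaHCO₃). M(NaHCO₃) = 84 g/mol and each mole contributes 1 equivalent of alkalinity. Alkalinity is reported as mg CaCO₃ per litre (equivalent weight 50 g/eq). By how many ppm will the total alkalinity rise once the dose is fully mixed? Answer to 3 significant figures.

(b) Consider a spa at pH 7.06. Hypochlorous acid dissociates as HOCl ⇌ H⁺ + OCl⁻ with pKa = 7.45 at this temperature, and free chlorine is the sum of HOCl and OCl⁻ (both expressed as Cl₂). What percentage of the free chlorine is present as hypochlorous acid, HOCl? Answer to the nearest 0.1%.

(a) 50.9 ppm; (b) 71.1%

(a) Volume: 2070 m³ = 2,070,000 L.
(a) Moles of NaHCO₃: 177,000 g ÷ 84 g/mol = 2107 mol → 2107 eq of alkalinity.
(a) As CaCO₃: 2107 eq × 50 g/eq = 105,400 g.
(a) Rise: 105,400 g / 2,070,000 L × 1000 = 50.9 mg/L.

(b) [OCl⁻]/[HOCl] = 10^(pH − pKa) = 10^(7.06 − 7.45) = 10^-0.39 = 0.4074.
(b) Fraction as HOCl = 1 / (1 + 0.4074) = 0.7105.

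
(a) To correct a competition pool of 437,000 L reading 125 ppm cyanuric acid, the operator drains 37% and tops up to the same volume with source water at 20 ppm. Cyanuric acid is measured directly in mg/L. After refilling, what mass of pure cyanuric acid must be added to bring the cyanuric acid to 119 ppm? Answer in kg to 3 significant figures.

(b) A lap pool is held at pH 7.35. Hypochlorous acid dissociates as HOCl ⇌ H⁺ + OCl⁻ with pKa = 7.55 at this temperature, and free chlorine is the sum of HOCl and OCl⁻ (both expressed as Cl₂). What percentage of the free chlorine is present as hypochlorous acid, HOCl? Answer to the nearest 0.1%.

(a) After draining 37% and refilling: 125 × 0.63 + 20 × 0.37 = 86.15 ppm.
(a) Deficit to target: 119 − 86.15 = 32.85 mg/L.
(a) Mass: 32.85 mg/L × 437,000 L = 14,360 g cyanuric acid.

(b) [OCl⁻]/[HOCl] = 10^(pH − pKa) = 10^(7.35 − 7.55) = 10^-0.20 = 0.631.
(b) Fraction as HOCl = 1 / (1 + 0.631) = 0.6131.

(a) 14.4 kg; (b) 61.3%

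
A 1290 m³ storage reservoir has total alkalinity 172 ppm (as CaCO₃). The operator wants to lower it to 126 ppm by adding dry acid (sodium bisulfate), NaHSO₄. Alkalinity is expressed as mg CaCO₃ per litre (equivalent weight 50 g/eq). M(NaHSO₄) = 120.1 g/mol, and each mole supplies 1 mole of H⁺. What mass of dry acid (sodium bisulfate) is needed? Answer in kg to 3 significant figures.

143 kg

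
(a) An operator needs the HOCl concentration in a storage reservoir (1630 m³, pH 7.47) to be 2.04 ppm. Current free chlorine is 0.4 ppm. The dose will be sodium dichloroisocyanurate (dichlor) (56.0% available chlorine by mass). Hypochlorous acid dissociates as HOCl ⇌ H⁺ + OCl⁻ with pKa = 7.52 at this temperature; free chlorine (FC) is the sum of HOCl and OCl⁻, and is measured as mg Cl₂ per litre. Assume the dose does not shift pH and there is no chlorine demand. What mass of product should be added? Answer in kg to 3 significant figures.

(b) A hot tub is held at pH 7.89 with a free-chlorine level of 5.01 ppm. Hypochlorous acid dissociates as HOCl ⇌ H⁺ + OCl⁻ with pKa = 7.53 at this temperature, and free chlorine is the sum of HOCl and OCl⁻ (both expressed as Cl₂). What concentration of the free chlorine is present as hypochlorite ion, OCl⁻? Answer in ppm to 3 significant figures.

(a) Volume: 1630 m³ = 1,630,000 L.
(a) [OCl⁻]/[HOCl] = 10^(pH − pKa) = 10^(7.47 − 7.52) = 0.8913; fraction as HOCl = 1/(1 + 0.8913) = 0.5288.
(a) Free chlorine required for 2.04 ppm HOCl: 2.04 / 0.5288 = 3.858 ppm.
(a) FC to add: 3.858 − 0.4 = 3.458 mg/L as Cl₂.
(a) Cl₂ equivalent: 3.458 mg/L × 1,630,000 L = 5637 g.
(a) Product at 56.0% available Cl: 5637 / 0.56 = 10,070 g.

(b) [OCl⁻]/[HOCl] = 10^(pH − pKa) = 10^(7.89 − 7.53) = 10^0.36 = 2.291.
(b) Fraction as HOCl = 1 / (1 + 2.291) = 0.3039.
(b) OCl⁻ = (1 − 0.3039) × 5.01 ppm = 3.488 ppm.

(a) 10.1 kg; (b) 3.49 ppm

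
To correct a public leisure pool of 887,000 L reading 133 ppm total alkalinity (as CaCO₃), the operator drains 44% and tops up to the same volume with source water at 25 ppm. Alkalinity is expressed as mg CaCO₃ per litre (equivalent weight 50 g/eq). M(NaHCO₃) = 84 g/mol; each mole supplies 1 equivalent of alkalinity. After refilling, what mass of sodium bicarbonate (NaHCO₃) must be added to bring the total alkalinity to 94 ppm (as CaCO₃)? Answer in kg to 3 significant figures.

12.7 kg

After draining 44% and refilling: 133 × 0.56 + 25 × 0.44 = 85.48 ppm.
Deficit to target: 94 − 85.48 = 8.52 mg/L.
As CaCO₃: 8.52 mg/L × 887,000 L = 7557 g; ÷ 50 g/eq ÷ 1 = 151.1 mol NaHCO₃.
Mass: 151.1 × 84 = 12,700 g.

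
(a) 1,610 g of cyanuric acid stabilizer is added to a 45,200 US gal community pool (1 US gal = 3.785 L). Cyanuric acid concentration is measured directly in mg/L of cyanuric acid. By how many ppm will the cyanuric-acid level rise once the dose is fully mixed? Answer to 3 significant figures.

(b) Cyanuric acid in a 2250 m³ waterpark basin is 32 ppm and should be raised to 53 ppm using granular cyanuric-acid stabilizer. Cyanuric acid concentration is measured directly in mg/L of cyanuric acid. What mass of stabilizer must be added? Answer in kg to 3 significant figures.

(a) Volume: 45,200 US gal × 3.785 L/gal = 171,082 L.
(a) Rise: 1,610 g / 171,082 L × 1000 = 9.411 mg/L.

(b) Volume: 2250 m³ = 2,250,000 L.
(b) CYA to add: (53 − 32) = 21 mg/L × 2,250,000 L = 47,250 g cyanuric acid.

(a) 9.41 ppm; (b) 47.2 kg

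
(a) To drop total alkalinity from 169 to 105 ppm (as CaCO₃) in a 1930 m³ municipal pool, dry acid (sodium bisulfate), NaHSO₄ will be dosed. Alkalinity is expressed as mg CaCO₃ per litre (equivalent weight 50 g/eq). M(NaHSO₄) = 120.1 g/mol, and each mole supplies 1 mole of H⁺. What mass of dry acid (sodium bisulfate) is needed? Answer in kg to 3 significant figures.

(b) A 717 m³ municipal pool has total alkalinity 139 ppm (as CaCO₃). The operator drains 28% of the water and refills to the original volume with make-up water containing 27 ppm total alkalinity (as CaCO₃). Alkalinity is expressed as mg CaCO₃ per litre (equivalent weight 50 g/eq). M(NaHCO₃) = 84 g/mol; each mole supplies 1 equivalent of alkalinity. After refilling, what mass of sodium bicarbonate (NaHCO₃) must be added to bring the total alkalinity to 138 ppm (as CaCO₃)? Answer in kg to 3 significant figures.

(a) 297 kg; (b) 36.6 kg

(a) Volume: 1930 m³ = 1,930,000 L.
(a) Alkalinity to neutralize: (169 − 105) = 64 mg/L as CaCO₃ × 1,930,000 L = 123,500 g as CaCO₃.
(a) Equivalents of H⁺ required: 123,500 ÷ 50 g/eq = 2470 eq = 2470 mol NaHSO₄.
(a) Mass of NaHSO₄: 2470 × 120.1 = 296,700 g.

(b) Volume: 717 m³ = 717,000 L.
(b) After draining 28% and refilling: 139 × 0.72 + 27 × 0.28 = 107.64 ppm.
(b) Deficit to target: 138 − 107.64 = 30.36 mg/L.
(b) As CaCO₃: 30.36 mg/L × 717,000 L = 21,770 g; ÷ 50 g/eq ÷ 1 = 435.4 mol NaHCO₃.
(b) Mass: 435.4 × 84 = 36,570 g.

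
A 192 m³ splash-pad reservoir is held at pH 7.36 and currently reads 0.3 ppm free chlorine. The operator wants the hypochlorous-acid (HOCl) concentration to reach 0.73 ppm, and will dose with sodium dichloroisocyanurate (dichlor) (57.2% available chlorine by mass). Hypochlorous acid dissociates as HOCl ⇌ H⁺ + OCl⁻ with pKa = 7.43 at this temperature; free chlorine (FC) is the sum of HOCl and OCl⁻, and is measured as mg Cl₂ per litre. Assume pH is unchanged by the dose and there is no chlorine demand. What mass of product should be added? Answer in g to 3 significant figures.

353 g

Volume: 192 m³ = 192,000 L.
[OCl⁻]/[HOCl] = 10^(pH − pKa) = 10^(7.36 − 7.43) = 0.8511; fraction as HOCl = 1/(1 + 0.8511) = 0.5402.
Free chlorine required for 0.73 ppm HOCl: 0.73 / 0.5402 = 1.351 ppm.
FC to add: 1.351 − 0.3 = 1.051 mg/L as Cl₂.
Cl₂ equivalent: 1.051 mg/L × 192,000 L = 201.9 g.
Product at 57.2% available Cl: 201.9 / 0.572 = 352.9 g.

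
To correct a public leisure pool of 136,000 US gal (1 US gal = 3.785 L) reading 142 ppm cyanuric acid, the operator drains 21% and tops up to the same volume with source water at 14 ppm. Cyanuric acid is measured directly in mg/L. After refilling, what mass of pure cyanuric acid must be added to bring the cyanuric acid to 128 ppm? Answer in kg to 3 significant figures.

6.63 kg

Volume: 136,000 US gal × 3.785 L/gal = 514,760 L.
After draining 21% and refilling: 142 × 0.79 + 14 × 0.21 = 115.12 ppm.
Deficit to target: 128 − 115.12 = 12.88 mg/L.
Mass: 12.88 mg/L × 514,760 L = 6630 g cyanuric acid.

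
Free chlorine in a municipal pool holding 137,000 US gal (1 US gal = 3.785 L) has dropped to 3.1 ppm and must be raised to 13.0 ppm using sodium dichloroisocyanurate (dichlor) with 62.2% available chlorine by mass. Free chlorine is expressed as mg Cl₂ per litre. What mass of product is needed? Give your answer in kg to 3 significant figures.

Volume: 137,000 US gal × 3.785 L/gal = 518,545 L.
Chlorine deficit: 13.0 − 3.1 = 9.9 ppm = 9.9 mg/L as Cl₂.
Cl₂ equivalent needed: 9.9 mg/L × 518,545 L = 5,134,000 mg = 5134 g.
Product at 62.2% available chlorine: 5134 / 0.622 = 8253 g.

8.25 kg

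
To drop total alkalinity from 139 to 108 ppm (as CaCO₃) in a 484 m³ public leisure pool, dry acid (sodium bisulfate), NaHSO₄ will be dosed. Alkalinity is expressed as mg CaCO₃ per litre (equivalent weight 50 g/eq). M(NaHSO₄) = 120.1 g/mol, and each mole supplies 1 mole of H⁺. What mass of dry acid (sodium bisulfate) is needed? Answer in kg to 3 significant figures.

36.0 kg

Volume: 484 m³ = 484,000 L.
Alkalinity to neutralize: (139 − 108) = 31 mg/L as CaCO₃ × 484,000 L = 15,000 g as CaCO₃.
Equivalents of H⁺ required: 15,000 ÷ 50 g/eq = 300.1 eq = 300.1 mol NaHSO₄.
Mass of NaHSO₄: 300.1 × 120.1 = 36,040 g.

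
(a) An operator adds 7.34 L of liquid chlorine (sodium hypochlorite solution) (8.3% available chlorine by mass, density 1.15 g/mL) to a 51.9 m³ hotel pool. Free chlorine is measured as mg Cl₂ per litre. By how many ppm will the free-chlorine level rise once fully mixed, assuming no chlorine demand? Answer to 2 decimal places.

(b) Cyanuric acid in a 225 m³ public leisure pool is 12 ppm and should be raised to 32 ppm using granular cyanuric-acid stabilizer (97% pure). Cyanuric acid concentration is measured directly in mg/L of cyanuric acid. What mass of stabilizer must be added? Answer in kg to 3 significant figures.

(a) 13.50 ppm; (b) 4.64 kg

(a) Volume: 51.9 m³ = 51,900 L.
(a) Mass of solution: 7.34 L × 1000 mL/L × 1.15 g/mL = 8441 g.
(a) Available chlorine delivered: 8441 g × 0.083 = 700.6 g as Cl₂.
(a) Concentration rise: 700.6 g / 51,900 L = 13.5 mg/L = 13.50 ppm.

(b) Volume: 225 m³ = 225,000 L.
(b) CYA to add: (32 − 12) = 20 mg/L × 225,000 L = 4500 g cyanuric acid.
(b) At 97% purity: 4500 / 0.97 = 4639 g product.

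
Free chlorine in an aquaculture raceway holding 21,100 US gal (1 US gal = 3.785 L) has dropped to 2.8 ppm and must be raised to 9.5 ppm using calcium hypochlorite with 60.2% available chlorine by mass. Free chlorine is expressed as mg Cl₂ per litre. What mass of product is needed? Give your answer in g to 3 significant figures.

Volume: 21,100 US gal × 3.785 L/gal = 79,864 L.
Chlorine deficit: 9.5 − 2.8 = 6.7 ppm = 6.7 mg/L as Cl₂.
Cl₂ equivalent needed: 6.7 mg/L × 79,864 L = 535,100 mg = 535.1 g.
Product at 60.2% available chlorine: 535.1 / 0.602 = 888.8 g.

889 g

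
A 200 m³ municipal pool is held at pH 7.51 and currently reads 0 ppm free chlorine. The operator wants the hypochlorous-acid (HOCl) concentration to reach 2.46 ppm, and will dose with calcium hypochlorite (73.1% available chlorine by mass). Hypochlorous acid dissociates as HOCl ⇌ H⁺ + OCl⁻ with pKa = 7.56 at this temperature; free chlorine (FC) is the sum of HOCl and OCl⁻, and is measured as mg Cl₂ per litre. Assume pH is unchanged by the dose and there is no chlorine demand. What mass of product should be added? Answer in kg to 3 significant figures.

1.27 kg

Volume: 200 m³ = 200,000 L.
[OCl⁻]/[HOCl] = 10^(pH − pKa) = 10^(7.51 − 7.56) = 0.8913; fraction as HOCl = 1/(1 + 0.8913) = 0.5288.
Free chlorine required for 2.46 ppm HOCl: 2.46 / 0.5288 = 4.652 ppm.
FC to add: 4.652 − 0 = 4.652 mg/L as Cl₂.
Cl₂ equivalent: 4.652 mg/L × 200,000 L = 930.5 g.
Product at 73.1% available Cl: 930.5 / 0.731 = 1273 g.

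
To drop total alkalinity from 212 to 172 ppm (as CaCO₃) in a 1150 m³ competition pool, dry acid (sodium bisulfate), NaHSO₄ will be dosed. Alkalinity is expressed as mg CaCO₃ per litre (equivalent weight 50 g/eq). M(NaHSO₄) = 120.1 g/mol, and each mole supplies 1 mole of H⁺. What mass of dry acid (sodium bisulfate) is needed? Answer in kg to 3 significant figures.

Volume: 1150 m³ = 1,150,000 L.
Alkalinity to neutralize: (212 − 172) = 40 mg/L as CaCO₃ × 1,150,000 L = 46,000 g as CaCO₃.
Equivalents of H⁺ required: 46,000 ÷ 50 g/eq = 920 eq = 920 mol NaHSO₄.
Mass of NaHSO₄: 920 × 120.1 = 110,500 g.

110 kg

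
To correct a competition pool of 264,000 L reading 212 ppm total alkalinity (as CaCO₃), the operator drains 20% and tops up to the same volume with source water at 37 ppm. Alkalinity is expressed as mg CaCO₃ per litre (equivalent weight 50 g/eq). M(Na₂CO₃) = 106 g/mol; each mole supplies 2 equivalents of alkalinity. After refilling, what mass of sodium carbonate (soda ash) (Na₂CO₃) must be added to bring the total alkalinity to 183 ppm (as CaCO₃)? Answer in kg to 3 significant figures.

1.68 kg

After draining 20% and refilling: 212 × 0.80 + 37 × 0.20 = 177 ppm.
Deficit to target: 183 − 177 = 6 mg/L.
As CaCO₃: 6 mg/L × 264,000 L = 1584 g; ÷ 50 g/eq ÷ 2 = 15.84 mol Na₂CO₃.
Mass: 15.84 × 106 = 1679 g.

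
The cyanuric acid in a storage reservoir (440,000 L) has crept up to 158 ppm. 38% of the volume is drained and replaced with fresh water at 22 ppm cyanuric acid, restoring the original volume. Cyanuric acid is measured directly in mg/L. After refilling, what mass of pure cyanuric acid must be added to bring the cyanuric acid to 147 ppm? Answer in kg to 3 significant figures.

17.9 kg

After draining 38% and refilling: 158 × 0.62 + 22 × 0.38 = 106.32 ppm.
Deficit to target: 147 − 106.32 = 40.68 mg/L.
Mass: 40.68 mg/L × 440,000 L = 17,900 g cyanuric acid.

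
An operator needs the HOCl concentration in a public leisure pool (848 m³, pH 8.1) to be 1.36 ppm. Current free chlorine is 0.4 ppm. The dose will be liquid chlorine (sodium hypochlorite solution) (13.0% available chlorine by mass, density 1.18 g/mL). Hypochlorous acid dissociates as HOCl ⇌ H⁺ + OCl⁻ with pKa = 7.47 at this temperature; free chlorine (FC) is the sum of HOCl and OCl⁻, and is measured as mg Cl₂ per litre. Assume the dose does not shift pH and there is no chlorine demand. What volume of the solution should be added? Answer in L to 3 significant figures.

Volume: 848 m³ = 848,000 L.
[OCl⁻]/[HOCl] = 10^(pH − pKa) = 10^(8.1 − 7.47) = 4.266; fraction as HOCl = 1/(1 + 4.266) = 0.1899.
Free chlorine required for 1.36 ppm HOCl: 1.36 / 0.1899 = 7.161 ppm.
FC to add: 7.161 − 0.4 = 6.761 mg/L as Cl₂.
Cl₂ equivalent: 6.761 mg/L × 848,000 L = 5734 g.
Product at 13.0% available Cl: 5734 / 0.13 = 44,110 g.
Volume: 44,110 g ÷ 1.18 g/mL = 37,380 mL.

37.4 L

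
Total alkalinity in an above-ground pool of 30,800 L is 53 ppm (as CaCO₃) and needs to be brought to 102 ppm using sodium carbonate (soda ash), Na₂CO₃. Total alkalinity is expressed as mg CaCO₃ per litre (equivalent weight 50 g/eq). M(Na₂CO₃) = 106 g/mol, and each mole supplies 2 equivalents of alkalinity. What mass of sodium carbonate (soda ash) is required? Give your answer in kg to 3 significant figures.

1.60 kg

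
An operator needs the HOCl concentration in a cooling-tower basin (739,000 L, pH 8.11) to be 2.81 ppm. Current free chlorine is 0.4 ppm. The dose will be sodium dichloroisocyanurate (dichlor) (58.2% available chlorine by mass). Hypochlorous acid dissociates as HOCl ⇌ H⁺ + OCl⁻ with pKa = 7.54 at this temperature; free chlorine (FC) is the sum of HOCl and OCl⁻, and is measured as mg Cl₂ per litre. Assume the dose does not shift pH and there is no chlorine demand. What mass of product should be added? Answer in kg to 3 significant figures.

16.3 kg

[OCl⁻]/[HOCl] = 10^(pH − pKa) = 10^(8.11 − 7.54) = 3.715; fraction as HOCl = 1/(1 + 3.715) = 0.2121.
Free chlorine required for 2.81 ppm HOCl: 2.81 / 0.2121 = 13.25 ppm.
FC to add: 13.25 − 0.4 = 12.85 mg/L as Cl₂.
Cl₂ equivalent: 12.85 mg/L × 739,000 L = 9496 g.
Product at 58.2% available Cl: 9496 / 0.582 = 16,320 g.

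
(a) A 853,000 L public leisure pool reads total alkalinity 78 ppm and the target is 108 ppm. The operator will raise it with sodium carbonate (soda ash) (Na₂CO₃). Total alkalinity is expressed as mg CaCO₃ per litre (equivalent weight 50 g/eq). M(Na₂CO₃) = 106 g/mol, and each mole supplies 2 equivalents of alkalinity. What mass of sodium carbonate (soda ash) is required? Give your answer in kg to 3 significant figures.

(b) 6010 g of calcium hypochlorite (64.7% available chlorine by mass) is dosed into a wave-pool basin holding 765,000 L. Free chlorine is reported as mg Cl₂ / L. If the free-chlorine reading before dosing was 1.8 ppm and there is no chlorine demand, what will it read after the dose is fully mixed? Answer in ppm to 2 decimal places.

(a) Alkalinity to add: (108 − 78) = 30 mg/L as CaCO₃ × 853,000 L = 25,590 g as CaCO₃.
(a) Equivalents: 25,590 g ÷ 50 g/eq = 511.8 eq.
(a) Each mole of Na₂CO₃ supplies 2 eq, so 511.8 / 2 = 255.9 mol.
(a) Mass: 255.9 mol × 106 g/mol = 27,130 g.

(b) Available chlorine delivered: 6010 g × 0.647 = 3888 g as Cl₂.
(b) Concentration rise: 3888 g / 765,000 L = 5.083 mg/L = 5.08 ppm.
(b) Final FC: 1.8 + 5.08 = 6.88 ppm.

(a) 27.1 kg; (b) 6.88 ppm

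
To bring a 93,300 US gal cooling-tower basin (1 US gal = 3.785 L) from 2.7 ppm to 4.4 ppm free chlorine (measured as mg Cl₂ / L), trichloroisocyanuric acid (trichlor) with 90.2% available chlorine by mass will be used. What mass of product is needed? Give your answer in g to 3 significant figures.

Volume: 93,300 US gal × 3.785 L/gal = 353,140 L.
Chlorine deficit: 4.4 − 2.7 = 1.7 ppm = 1.7 mg/L as Cl₂.
Cl₂ equivalent needed: 1.7 mg/L × 353,140 L = 600,300 mg = 600.3 g.
Product at 90.2% available chlorine: 600.3 / 0.902 = 665.6 g.

666 g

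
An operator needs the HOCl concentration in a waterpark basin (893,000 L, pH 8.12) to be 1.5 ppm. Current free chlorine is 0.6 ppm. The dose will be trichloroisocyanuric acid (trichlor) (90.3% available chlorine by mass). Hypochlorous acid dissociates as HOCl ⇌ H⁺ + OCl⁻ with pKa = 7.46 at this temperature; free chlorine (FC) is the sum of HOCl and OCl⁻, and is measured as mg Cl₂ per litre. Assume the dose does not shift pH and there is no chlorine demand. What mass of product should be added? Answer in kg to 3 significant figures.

7.67 kg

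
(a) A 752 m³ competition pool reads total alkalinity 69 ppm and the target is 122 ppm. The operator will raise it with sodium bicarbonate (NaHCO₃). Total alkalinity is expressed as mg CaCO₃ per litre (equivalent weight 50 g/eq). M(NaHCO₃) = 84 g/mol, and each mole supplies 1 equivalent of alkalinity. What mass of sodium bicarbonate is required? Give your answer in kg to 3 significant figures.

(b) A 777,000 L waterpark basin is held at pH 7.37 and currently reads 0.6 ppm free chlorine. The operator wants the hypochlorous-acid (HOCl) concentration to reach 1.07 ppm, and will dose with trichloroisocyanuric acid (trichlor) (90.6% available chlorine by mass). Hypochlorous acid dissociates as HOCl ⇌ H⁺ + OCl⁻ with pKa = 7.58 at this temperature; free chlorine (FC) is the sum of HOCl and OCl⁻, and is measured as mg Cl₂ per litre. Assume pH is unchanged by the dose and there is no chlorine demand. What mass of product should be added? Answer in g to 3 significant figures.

(a) 67.0 kg; (b) 969 g

(a) Volume: 752 m³ = 752,000 L.
(a) Alkalinity to add: (122 − 69) = 53 mg/L as CaCO₃ × 752,000 L = 39,860 g as CaCO₃.
(a) Equivalents: 39,860 g ÷ 50 g/eq = 797.1 eq.
(a) NaHCO₃ supplies 1 eq per mole → 797.1 mol.
(a) Mass: 797.1 mol × 84 g/mol = 66,960 g.

(b) [OCl⁻]/[HOCl] = 10^(pH − pKa) = 10^(7.37 − 7.58) = 0.6166; fraction as HOCl = 1/(1 + 0.6166) = 0.6186.
(b) Free chlorine required for 1.07 ppm HOCl: 1.07 / 0.6186 = 1.73 ppm.
(b) FC to add: 1.73 − 0.6 = 1.13 mg/L as Cl₂.
(b) Cl₂ equivalent: 1.13 mg/L × 777,000 L = 877.8 g.
(b) Product at 90.6% available Cl: 877.8 / 0.906 = 968.9 g.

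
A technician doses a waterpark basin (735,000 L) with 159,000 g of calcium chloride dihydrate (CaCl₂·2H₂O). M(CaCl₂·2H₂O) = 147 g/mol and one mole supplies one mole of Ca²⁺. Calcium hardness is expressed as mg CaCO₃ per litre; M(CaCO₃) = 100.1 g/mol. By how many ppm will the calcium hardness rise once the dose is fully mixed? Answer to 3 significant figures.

147 ppm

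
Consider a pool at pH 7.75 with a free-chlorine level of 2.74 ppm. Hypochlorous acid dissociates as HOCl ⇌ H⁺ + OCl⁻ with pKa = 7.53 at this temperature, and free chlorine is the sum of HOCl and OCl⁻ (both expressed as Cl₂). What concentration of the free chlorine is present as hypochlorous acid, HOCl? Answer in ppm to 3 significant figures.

[OCl⁻]/[HOCl] = 10^(pH − pKa) = 10^(7.75 − 7.53) = 10^0.22 = 1.66.
Fraction as HOCl = 1 / (1 + 1.66) = 0.376.
HOCl = 0.376 × 2.74 ppm = 1.03 ppm.

1.03 ppm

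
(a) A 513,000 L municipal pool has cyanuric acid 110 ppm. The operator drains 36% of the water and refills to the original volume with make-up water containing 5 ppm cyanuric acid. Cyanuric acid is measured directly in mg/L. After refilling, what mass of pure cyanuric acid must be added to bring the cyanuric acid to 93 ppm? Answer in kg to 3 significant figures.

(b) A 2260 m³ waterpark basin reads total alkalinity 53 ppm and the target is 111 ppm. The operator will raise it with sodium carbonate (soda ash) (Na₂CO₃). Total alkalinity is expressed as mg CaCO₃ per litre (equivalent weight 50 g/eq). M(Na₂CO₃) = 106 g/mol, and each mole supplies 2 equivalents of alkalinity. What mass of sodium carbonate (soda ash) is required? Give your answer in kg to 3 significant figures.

(a) 10.7 kg; (b) 139 kg

(a) After draining 36% and refilling: 110 × 0.64 + 5 × 0.36 = 72.2 ppm.
(a) Deficit to target: 93 − 72.2 = 20.8 mg/L.
(a) Mass: 20.8 mg/L × 513,000 L = 10,670 g cyanuric acid.

(b) Volume: 2260 m³ = 2,260,000 L.
(b) Alkalinity to add: (111 − 53) = 58 mg/L as CaCO₃ × 2,260,000 L = 131,100 g as CaCO₃.
(b) Equivalents: 131,100 g ÷ 50 g/eq = 2622 eq.
(b) Each mole of Na₂CO₃ supplies 2 eq, so 2622 / 2 = 1311 mol.
(b) Mass: 1311 mol × 106 g/mol = 138,900 g.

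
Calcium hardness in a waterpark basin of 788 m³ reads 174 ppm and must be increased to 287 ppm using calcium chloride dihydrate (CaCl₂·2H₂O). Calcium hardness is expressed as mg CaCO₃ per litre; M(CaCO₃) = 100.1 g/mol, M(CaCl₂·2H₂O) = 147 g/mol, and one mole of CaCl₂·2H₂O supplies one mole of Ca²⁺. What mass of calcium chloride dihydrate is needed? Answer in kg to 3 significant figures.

131 kg

Volume: 788 m³ = 788,000 L.
Hardness to add: (287 − 174) = 113 mg/L as CaCO₃ × 788,000 L = 89,040 g as CaCO₃.
Moles of Ca²⁺ (1 mol Ca²⁺ ≡ 1 mol CaCO₃): 89,040 / 100.1 g/mol = 889.6 mol.
Mass of CaCl₂·2H₂O: 889.6 × 147 = 130,800 g.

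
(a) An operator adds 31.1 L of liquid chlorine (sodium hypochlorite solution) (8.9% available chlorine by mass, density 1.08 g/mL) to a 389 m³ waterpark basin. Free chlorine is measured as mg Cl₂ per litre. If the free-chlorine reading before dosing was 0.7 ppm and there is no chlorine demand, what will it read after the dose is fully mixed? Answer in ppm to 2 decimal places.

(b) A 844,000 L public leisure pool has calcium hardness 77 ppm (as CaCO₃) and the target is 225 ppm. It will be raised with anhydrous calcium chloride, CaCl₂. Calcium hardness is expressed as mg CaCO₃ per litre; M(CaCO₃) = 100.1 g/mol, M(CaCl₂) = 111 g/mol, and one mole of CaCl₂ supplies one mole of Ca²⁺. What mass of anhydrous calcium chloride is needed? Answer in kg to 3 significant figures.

(a) 8.38 ppm; (b) 139 kg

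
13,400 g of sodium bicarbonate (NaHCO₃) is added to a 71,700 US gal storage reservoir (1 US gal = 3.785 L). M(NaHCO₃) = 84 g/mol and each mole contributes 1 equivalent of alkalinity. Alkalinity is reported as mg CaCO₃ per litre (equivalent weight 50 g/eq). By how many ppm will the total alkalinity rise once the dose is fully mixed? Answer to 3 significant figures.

Volume: 71,700 US gal × 3.785 L/gal = 271,384 L.
Moles of NaHCO₃: 13,400 g ÷ 84 g/mol = 159.5 mol → 159.5 eq of alkalinity.
As CaCO₃: 159.5 eq × 50 g/eq = 7976 g.
Rise: 7976 g / 271,384 L × 1000 = 29.39 mg/L.

29.4 ppm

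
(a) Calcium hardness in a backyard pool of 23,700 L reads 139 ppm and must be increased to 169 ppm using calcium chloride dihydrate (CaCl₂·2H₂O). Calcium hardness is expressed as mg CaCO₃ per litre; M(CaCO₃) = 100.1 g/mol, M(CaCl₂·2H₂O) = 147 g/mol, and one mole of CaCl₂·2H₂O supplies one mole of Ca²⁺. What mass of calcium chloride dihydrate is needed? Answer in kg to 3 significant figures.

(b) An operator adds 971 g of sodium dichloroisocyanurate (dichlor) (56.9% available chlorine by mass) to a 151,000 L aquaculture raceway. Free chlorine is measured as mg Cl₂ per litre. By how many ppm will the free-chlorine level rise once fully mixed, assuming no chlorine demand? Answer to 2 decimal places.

(a) Hardness to add: (169 − 139) = 30 mg/L as CaCO₃ × 23,700 L = 711 g as CaCO₃.
(a) Moles of Ca²⁺ (1 mol Ca²⁺ ≡ 1 mol CaCO₃): 711 / 100.1 g/mol = 7.103 mol.
(a) Mass of CaCl₂·2H₂O: 7.103 × 147 = 1044 g.

(b) Available chlorine delivered: 971 g × 0.569 = 552.5 g as Cl₂.
(b) Concentration rise: 552.5 g / 151,000 L = 3.659 mg/L = 3.66 ppm.

(a) 1.04 kg; (b) 3.66 ppm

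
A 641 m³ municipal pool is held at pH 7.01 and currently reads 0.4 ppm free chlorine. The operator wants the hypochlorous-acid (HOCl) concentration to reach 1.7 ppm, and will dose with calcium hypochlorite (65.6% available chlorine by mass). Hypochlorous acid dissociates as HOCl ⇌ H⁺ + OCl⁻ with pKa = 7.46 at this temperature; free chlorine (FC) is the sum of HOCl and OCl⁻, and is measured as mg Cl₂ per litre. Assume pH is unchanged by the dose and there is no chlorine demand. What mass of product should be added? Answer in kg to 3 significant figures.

1.86 kg

Volume: 641 m³ = 641,000 L.
[OCl⁻]/[HOCl] = 10^(pH − pKa) = 10^(7.01 − 7.46) = 0.3548; fraction as HOCl = 1/(1 + 0.3548) = 0.7381.
Free chlorine required for 1.7 ppm HOCl: 1.7 / 0.7381 = 2.303 ppm.
FC to add: 2.303 − 0.4 = 1.903 mg/L as Cl₂.
Cl₂ equivalent: 1.903 mg/L × 641,000 L = 1220 g.
Product at 65.6% available Cl: 1220 / 0.656 = 1860 g.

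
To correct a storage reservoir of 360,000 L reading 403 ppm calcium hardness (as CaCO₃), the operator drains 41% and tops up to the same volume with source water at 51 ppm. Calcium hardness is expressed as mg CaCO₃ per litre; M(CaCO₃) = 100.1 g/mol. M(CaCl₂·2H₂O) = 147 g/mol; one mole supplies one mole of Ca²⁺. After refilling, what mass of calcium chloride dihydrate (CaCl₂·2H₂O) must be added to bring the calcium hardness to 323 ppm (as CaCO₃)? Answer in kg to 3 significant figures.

After draining 41% and refilling: 403 × 0.59 + 51 × 0.41 = 258.68 ppm.
Deficit to target: 323 − 258.68 = 64.32 mg/L.
As CaCO₃: 64.32 mg/L × 360,000 L = 23,160 g; ÷ 100.1 = 231.3 mol Ca²⁺.
Mass: 231.3 × 147 = 34,000 g.

34.0 kg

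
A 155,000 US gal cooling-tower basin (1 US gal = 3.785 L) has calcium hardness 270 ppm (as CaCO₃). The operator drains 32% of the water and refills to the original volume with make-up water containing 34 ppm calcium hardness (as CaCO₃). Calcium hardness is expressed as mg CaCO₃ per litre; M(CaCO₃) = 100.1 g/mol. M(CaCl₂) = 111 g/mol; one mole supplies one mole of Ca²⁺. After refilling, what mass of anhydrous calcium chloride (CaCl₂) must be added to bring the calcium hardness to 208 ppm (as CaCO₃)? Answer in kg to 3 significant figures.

8.80 kg

Volume: 155,000 US gal × 3.785 L/gal = 586,675 L.
After draining 32% and refilling: 270 × 0.68 + 34 × 0.32 = 194.48 ppm.
Deficit to target: 208 − 194.48 = 13.52 mg/L.
As CaCO₃: 13.52 mg/L × 586,675 L = 7932 g; ÷ 100.1 = 79.24 mol Ca²⁺.
Mass: 79.24 × 111 = 8796 g.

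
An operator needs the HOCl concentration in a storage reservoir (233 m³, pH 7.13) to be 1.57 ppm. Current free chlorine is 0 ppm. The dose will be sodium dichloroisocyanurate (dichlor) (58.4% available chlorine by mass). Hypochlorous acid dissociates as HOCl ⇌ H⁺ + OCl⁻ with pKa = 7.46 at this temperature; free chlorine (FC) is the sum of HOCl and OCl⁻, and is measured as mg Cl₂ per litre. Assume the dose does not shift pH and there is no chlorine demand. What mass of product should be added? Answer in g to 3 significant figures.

919 g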